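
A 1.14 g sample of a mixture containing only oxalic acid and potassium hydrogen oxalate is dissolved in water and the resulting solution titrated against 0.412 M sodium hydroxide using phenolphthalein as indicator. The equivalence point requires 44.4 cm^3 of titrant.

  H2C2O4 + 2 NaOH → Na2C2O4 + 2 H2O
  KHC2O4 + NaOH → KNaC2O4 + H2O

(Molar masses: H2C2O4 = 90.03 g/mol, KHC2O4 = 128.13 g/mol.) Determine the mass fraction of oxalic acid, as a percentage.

n(NaOH) = 0.0444 × 0.412 = 0.0183 mol
Let x = n(H2C2O4), y = n(KHC2O4).
Titrant: 2x + 1y = 0.0183;  mass: 90.03x + 128.13y = 1.14
Solving, x = 7.24 × 10^-3 mol, y = 3.81 × 10^-3 mol
mass of H2C2O4 = 7.24 × 10^-3 × 90.03 = 0.652 g
% H2C2O4 = 0.652 / 1.14 × 100 = 57.2 %

57.2 %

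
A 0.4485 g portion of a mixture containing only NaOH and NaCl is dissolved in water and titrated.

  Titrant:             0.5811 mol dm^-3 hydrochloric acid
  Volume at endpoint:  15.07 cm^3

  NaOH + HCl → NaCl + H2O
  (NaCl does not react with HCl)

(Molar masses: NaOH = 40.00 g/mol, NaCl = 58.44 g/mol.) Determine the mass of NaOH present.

n(HCl) = 0.01507 × 0.5811 = 8.757 × 10^-3 mol
Let x = n(NaOH), y = n(NaCl).
Titrant: 1x = 8.757 × 10^-3;  mass: 40.00x + 58.44y = 0.4485
Solving, x = 8.757 × 10^-3 mol, y = 1.681 × 10^-3 mol
mass of NaOH = 8.757 × 10^-3 × 40.00 = 0.3503 g

0.3503 g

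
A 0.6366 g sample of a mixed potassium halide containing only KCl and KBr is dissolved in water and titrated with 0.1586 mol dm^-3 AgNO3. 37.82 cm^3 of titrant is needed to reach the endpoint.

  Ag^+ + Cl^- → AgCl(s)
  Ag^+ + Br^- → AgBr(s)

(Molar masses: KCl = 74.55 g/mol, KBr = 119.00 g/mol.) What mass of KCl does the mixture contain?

0.1295 g

n(AgNO3) = 0.03782 × 0.1586 = 5.998 × 10^-3 mol
Let x = n(KCl), y = n(KBr).
Titrant: 1x + 1y = 5.998 × 10^-3;  mass: 74.55x + 119.00y = 0.6366
Solving, x = 1.737 × 10^-3 mol, y = 4.262 × 10^-3 mol
mass of KCl = 1.737 × 10^-3 × 74.55 = 0.1295 g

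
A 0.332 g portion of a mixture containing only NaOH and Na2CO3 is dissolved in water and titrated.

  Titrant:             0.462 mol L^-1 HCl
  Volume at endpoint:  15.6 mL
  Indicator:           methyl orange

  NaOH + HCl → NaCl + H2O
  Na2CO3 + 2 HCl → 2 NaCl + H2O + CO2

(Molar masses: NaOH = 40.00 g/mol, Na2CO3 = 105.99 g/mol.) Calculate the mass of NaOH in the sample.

n(HCl) = 0.0156 × 0.462 = 7.21 × 10^-3 mol
Let x = n(NaOH), y = n(Na2CO3).
Titrant: 1x + 2y = 7.21 × 10^-3;  mass: 40.00x + 105.99y = 0.332
Solving, x = 3.84 × 10^-3 mol, y = 1.68 × 10^-3 mol
mass of NaOH = 3.84 × 10^-3 × 40.00 = 0.154 g

0.154 g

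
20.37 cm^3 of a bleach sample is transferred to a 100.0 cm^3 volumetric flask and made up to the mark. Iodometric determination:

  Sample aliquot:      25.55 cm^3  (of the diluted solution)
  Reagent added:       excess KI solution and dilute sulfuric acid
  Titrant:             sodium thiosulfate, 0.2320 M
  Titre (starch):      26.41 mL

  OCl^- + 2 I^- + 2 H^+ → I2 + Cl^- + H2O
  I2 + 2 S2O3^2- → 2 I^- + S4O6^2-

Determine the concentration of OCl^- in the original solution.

0.5886 M

n(S2O3^2-) = 0.02641 × 0.2320 = 6.127 × 10^-3 mol
n(I2) = n(S2O3^2-)/2 = 3.064 × 10^-3 mol
n(OCl^-) in the aliquot = 3.064 × 10^-3 mol (1:1 ratio)
[OCl^-]_dilute = 3.064 × 10^-3 / 0.02555 = 0.1199 mol/L
[OCl^-]_original = 0.1199 × 100.0/20.37 = 0.5886 mol/L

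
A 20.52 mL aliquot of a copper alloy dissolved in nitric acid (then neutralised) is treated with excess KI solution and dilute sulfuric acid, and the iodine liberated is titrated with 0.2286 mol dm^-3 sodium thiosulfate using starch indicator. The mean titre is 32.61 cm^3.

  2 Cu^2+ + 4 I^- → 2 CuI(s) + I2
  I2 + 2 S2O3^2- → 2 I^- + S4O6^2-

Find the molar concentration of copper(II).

0.3633 mol/L

n(S2O3^2-) = 0.03261 × 0.2286 = 7.455 × 10^-3 mol
n(I2) = n(S2O3^2-)/2 = 3.727 × 10^-3 mol
From the 2:1 ratio, n(Cu2+) in the aliquot = 2/1 × 3.727 × 10^-3 = 7.455 × 10^-3 mol
[Cu2+] = 7.455 × 10^-3 / 0.02052 = 0.3633 mol/L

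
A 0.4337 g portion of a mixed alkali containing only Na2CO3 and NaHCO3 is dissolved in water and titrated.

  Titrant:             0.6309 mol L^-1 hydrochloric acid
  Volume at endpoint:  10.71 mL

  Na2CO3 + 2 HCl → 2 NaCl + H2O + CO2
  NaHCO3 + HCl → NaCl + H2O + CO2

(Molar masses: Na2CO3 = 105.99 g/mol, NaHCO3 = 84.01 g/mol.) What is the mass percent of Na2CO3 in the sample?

52.77 %

n(HCl) = 0.01071 × 0.6309 = 6.757 × 10^-3 mol
Let x = n(Na2CO3), y = n(NaHCO3).
Titrant: 2x + 1y = 6.757 × 10^-3;  mass: 105.99x + 84.01y = 0.4337
Solving, x = 2.159 × 10^-3 mol, y = 2.438 × 10^-3 mol
mass of Na2CO3 = 2.159 × 10^-3 × 105.99 = 0.2289 g
% Na2CO3 = 0.2289 / 0.4337 × 100 = 52.77 %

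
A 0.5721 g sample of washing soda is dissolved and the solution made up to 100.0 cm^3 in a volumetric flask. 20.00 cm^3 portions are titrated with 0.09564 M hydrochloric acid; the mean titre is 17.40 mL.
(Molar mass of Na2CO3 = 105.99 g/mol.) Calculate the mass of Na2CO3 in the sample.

Na2CO3 + 2 HCl → 2 NaCl + H2O + CO2
n(HCl) per titration = 0.01740 × 0.09564 = 1.664 × 10^-3 mol
From the 1:2 ratio, n(Na2CO3) in each aliquot = 1/2 × 1.664 × 10^-3 = 8.321 × 10^-4 mol
n(Na2CO3) in the whole flask = 8.321 × 10^-4 × 100.0/20.00 = 4.160 × 10^-3 mol
mass of Na2CO3 = 4.160 × 10^-3 × 105.99 = 0.4410 g

0.4410 g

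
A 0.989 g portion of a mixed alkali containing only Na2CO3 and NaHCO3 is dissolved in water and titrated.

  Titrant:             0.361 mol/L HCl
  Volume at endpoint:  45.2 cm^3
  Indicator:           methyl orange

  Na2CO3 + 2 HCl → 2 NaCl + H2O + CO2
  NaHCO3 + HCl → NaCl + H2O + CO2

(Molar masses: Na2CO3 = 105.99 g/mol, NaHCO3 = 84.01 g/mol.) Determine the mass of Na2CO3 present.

0.652 g

n(HCl) = 0.0452 × 0.361 = 0.0163 mol
Let x = n(Na2CO3), y = n(NaHCO3).
Titrant: 2x + 1y = 0.0163;  mass: 105.99x + 84.01y = 0.989
Solving, x = 6.16 × 10^-3 mol, y = 4.01 × 10^-3 mol
mass of Na2CO3 = 6.16 × 10^-3 × 105.99 = 0.652 g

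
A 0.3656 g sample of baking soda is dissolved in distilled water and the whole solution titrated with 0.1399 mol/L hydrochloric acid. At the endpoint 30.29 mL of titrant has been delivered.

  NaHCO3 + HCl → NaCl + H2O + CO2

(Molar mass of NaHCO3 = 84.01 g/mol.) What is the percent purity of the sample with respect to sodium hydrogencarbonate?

97.37 %

n(HCl) = 0.03029 L × 0.1399 mol/L = 4.238 × 10^-3 mol
n(NaHCO3) = 4.238 × 10^-3 mol (1:1 ratio)
mass of NaHCO3 = 4.238 × 10^-3 × 84.01 g/mol = 0.3560 g
% NaHCO3 = 0.3560 / 0.3656 × 100 = 97.37 %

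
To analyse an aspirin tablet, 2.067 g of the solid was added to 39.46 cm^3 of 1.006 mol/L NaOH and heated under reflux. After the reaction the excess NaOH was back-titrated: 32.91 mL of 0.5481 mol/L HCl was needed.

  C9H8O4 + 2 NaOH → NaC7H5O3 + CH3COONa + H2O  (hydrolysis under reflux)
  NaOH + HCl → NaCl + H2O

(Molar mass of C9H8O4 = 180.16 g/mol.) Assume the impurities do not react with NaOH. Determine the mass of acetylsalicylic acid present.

n(NaOH) added = 0.03946 × 1.006 = 0.03970 mol
n(HCl) used in back-titration = 0.03291 × 0.5481 = 0.01804 mol
n(NaOH) left over = 0.01804 mol (1:1 ratio)
n(NaOH) consumed by analyte = 0.03970 − 0.01804 = 0.02166 mol
From the 1:2 ratio, n(C9H8O4) = 1/2 × 0.02166 = 0.01083 mol
mass of C9H8O4 = 0.01083 × 180.16 = 1.951 g

1.951 g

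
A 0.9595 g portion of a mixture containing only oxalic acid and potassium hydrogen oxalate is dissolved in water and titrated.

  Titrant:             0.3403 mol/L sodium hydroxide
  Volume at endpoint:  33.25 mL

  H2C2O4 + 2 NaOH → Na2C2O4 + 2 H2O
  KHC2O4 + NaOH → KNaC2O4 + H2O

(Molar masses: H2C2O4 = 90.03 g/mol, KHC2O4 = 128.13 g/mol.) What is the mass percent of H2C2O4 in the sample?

n(NaOH) = 0.03325 × 0.3403 = 0.01131 mol
Let x = n(H2C2O4), y = n(KHC2O4).
Titrant: 2x + 1y = 0.01131;  mass: 90.03x + 128.13y = 0.9595
Solving, x = 2.949 × 10^-3 mol, y = 5.416 × 10^-3 mol
mass of H2C2O4 = 2.949 × 10^-3 × 90.03 = 0.2655 g
% H2C2O4 = 0.2655 / 0.9595 × 100 = 27.67 %

27.67 %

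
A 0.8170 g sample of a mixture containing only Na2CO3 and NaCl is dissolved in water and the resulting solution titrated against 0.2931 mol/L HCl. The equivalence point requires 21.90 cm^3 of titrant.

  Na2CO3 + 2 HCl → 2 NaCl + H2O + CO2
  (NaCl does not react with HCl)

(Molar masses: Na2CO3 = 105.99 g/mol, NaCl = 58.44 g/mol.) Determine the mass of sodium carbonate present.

0.3402 g

n(HCl) = 0.02190 × 0.2931 = 6.419 × 10^-3 mol
Let x = n(Na2CO3), y = n(NaCl).
Titrant: 2x = 6.419 × 10^-3;  mass: 105.99x + 58.44y = 0.8170
Solving, x = 3.209 × 10^-3 mol, y = 8.159 × 10^-3 mol
mass of Na2CO3 = 3.209 × 10^-3 × 105.99 = 0.3402 g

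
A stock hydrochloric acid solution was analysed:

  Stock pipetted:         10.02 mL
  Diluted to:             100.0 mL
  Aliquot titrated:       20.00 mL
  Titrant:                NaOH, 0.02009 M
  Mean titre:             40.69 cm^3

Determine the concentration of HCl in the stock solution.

HCl + NaOH → NaCl + H2O
n(NaOH) = 0.04069 × 0.02009 = 8.175 × 10^-4 mol
n(HCl) in the aliquot = 8.175 × 10^-4 mol (1:1 ratio)
[HCl]_dilute = 8.175 × 10^-4 / 0.02000 = 0.04087 mol/L
Dilution factor = 100.0 / 10.02 = 9.980
[HCl]_stock = 0.04087 × 9.980 = 0.4079 mol/L

0.4079 M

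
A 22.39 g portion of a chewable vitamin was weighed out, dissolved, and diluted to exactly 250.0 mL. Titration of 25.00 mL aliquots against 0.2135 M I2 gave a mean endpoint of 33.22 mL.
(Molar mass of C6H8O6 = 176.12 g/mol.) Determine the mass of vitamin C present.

12.49 g

C6H8O6 + I2 → C6H6O6 + 2 HI
n(I2) per titration = 0.03322 × 0.2135 = 7.092 × 10^-3 mol
n(C6H8O6) in each aliquot = 7.092 × 10^-3 mol (1:1 ratio)
n(C6H8O6) in the whole flask = 7.092 × 10^-3 × 250.0/25.00 = 0.07092 mol
mass of C6H8O6 = 0.07092 × 176.12 = 12.49 g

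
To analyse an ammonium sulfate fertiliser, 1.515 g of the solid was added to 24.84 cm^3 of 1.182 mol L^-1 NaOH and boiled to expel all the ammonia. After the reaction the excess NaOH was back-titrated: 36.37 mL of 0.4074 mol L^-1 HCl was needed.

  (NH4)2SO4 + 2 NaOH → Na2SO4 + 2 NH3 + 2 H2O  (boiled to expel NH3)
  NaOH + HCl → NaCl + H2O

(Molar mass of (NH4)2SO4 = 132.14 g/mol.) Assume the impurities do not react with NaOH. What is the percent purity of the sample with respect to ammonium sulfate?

63.43 %

n(NaOH) added = 0.02484 × 1.182 = 0.02936 mol
n(HCl) used in back-titration = 0.03637 × 0.4074 = 0.01482 mol
n(NaOH) left over = 0.01482 mol (1:1 ratio)
n(NaOH) consumed by analyte = 0.02936 − 0.01482 = 0.01454 mol
From the 1:2 ratio, n((NH4)2SO4) = 1/2 × 0.01454 = 7.272 × 10^-3 mol
mass of (NH4)2SO4 = 7.272 × 10^-3 × 132.14 = 0.9609 g
% (NH4)2SO4 = 0.9609 / 1.515 × 100 = 63.43 %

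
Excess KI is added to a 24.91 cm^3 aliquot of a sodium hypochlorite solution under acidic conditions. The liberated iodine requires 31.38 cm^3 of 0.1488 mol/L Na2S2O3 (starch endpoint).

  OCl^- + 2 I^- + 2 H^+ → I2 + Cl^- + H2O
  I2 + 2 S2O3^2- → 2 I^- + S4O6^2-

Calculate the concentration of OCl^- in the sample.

n(S2O3^2-) = 0.03138 × 0.1488 = 4.669 × 10^-3 mol
n(I2) = n(S2O3^2-)/2 = 2.335 × 10^-3 mol
n(OCl^-) in the aliquot = 2.335 × 10^-3 mol (1:1 ratio)
[OCl^-] = 2.335 × 10^-3 / 0.02491 = 0.09372 mol/L

0.09372 mol/L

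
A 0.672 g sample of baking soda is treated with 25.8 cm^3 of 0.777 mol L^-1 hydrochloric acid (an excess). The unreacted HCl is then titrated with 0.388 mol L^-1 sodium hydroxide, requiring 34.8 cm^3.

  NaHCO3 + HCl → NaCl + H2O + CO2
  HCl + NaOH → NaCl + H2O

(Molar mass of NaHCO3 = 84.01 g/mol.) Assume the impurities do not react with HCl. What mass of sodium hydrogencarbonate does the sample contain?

n(HCl) added = 0.0258 × 0.777 = 0.0200 mol
n(NaOH) used in back-titration = 0.0348 × 0.388 = 0.0135 mol
n(HCl) left over = 0.0135 mol (1:1 ratio)
n(HCl) consumed by analyte = 0.0200 − 0.0135 = 6.54 × 10^-3 mol
n(NaHCO3) = 6.54 × 10^-3 mol (1:1 ratio)
mass of NaHCO3 = 6.54 × 10^-3 × 84.01 = 0.550 g

0.550 g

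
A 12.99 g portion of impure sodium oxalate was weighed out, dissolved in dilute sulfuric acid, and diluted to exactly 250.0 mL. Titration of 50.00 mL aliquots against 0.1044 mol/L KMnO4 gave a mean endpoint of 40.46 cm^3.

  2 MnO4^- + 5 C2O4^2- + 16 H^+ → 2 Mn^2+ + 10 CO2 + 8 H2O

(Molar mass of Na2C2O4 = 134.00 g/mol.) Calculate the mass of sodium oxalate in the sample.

7.075 g

n(KMnO4) per titration = 0.04046 × 0.1044 = 4.224 × 10^-3 mol
From the 5:2 ratio, n(Na2C2O4) in each aliquot = 5/2 × 4.224 × 10^-3 = 0.01056 mol
n(Na2C2O4) in the whole flask = 0.01056 × 250.0/50.00 = 0.05280 mol
mass of Na2C2O4 = 0.05280 × 134.00 = 7.075 g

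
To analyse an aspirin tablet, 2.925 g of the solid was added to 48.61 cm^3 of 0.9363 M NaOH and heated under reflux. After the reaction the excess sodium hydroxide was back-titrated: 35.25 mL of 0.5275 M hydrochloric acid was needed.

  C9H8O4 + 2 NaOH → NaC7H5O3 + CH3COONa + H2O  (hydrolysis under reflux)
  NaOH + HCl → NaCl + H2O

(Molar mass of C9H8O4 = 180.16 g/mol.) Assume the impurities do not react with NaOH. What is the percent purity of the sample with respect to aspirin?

82.90 %

n(NaOH) added = 0.04861 × 0.9363 = 0.04551 mol
n(HCl) used in back-titration = 0.03525 × 0.5275 = 0.01859 mol
n(NaOH) left over = 0.01859 mol (1:1 ratio)
n(NaOH) consumed by analyte = 0.04551 − 0.01859 = 0.02692 mol
From the 1:2 ratio, n(C9H8O4) = 1/2 × 0.02692 = 0.01346 mol
mass of C9H8O4 = 0.01346 × 180.16 = 2.425 g
% C9H8O4 = 2.425 / 2.925 × 100 = 82.90 %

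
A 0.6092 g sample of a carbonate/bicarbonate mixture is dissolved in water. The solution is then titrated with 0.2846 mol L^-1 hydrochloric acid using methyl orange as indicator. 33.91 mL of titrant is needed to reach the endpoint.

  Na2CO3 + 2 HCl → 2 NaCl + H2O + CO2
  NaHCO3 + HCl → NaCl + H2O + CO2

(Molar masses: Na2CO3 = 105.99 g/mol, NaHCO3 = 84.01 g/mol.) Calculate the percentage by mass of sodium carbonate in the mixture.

n(HCl) = 0.03391 × 0.2846 = 9.651 × 10^-3 mol
Let x = n(Na2CO3), y = n(NaHCO3).
Titrant: 2x + 1y = 9.651 × 10^-3;  mass: 105.99x + 84.01y = 0.6092
Solving, x = 3.249 × 10^-3 mol, y = 3.152 × 10^-3 mol
mass of Na2CO3 = 3.249 × 10^-3 × 105.99 = 0.3444 g
% Na2CO3 = 0.3444 / 0.6092 × 100 = 56.53 %

56.53 %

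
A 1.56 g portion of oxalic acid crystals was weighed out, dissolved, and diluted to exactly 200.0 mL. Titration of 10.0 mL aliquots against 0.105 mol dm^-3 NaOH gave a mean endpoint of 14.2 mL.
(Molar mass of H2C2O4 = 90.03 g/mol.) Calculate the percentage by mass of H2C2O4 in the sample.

86.0 %

H2C2O4 + 2 NaOH → Na2C2O4 + 2 H2O
n(NaOH) per titration = 0.0142 × 0.105 = 1.49 × 10^-3 mol
From the 1:2 ratio, n(H2C2O4) in each aliquot = 1/2 × 1.49 × 10^-3 = 7.45 × 10^-4 mol
n(H2C2O4) in the whole flask = 7.45 × 10^-4 × 200.0/10.0 = 0.0149 mol
mass of H2C2O4 = 0.0149 × 90.03 = 1.34 g
% H2C2O4 = 1.34 / 1.56 × 100 = 86.0 %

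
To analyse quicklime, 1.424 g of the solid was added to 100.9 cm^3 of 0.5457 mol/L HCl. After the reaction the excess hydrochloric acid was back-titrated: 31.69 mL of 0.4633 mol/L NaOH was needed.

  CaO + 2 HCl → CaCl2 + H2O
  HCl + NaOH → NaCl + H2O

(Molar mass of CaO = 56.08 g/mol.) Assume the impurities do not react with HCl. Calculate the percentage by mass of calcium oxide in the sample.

n(HCl) added = 0.1009 × 0.5457 = 0.05506 mol
n(NaOH) used in back-titration = 0.03169 × 0.4633 = 0.01468 mol
n(HCl) left over = 0.01468 mol (1:1 ratio)
n(HCl) consumed by analyte = 0.05506 − 0.01468 = 0.04038 mol
From the 1:2 ratio, n(CaO) = 1/2 × 0.04038 = 0.02019 mol
mass of CaO = 0.02019 × 56.08 = 1.132 g
% CaO = 1.132 / 1.424 × 100 = 79.51 %

79.51 %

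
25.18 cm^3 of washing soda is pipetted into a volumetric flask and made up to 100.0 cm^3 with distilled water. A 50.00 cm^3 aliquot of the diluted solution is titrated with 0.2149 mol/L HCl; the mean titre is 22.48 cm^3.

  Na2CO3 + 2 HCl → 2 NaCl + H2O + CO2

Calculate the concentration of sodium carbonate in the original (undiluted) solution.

0.1919 mol/L

n(HCl) = 0.02248 × 0.2149 = 4.831 × 10^-3 mol
From the 1:2 ratio, n(Na2CO3) in the aliquot = 1/2 × 4.831 × 10^-3 = 2.415 × 10^-3 mol
[Na2CO3]_dilute = 2.415 × 10^-3 / 0.05000 = 0.04831 mol/L
Dilution factor = 100.0 / 25.18 = 3.971
[Na2CO3]_stock = 0.04831 × 3.971 = 0.1919 mol/L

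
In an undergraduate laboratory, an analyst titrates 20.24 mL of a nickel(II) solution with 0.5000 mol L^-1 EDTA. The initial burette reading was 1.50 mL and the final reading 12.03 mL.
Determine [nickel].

Ni^2+ + EDTA^4- → [Ni(EDTA)]^2-
n(EDTA) = 0.01053 L × 0.5000 mol/L = 5.265 × 10^-3 mol
n(Ni2+) = 5.265 × 10^-3 mol (1:1 mole ratio)
[Ni2+] = 5.265 × 10^-3 mol / 0.02024 L = 0.2601 mol/L

0.2601 mol/L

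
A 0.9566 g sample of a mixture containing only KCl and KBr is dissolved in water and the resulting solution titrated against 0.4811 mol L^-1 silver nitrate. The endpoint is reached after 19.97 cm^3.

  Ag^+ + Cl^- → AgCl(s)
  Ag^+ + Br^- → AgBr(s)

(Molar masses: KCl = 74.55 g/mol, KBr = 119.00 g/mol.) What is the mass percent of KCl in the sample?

32.73 %

n(AgNO3) = 0.01997 × 0.4811 = 9.608 × 10^-3 mol
Let x = n(KCl), y = n(KBr).
Titrant: 1x + 1y = 9.608 × 10^-3;  mass: 74.55x + 119.00y = 0.9566
Solving, x = 4.200 × 10^-3 mol, y = 5.407 × 10^-3 mol
mass of KCl = 4.200 × 10^-3 × 74.55 = 0.3131 g
% KCl = 0.3131 / 0.9566 × 100 = 32.73 %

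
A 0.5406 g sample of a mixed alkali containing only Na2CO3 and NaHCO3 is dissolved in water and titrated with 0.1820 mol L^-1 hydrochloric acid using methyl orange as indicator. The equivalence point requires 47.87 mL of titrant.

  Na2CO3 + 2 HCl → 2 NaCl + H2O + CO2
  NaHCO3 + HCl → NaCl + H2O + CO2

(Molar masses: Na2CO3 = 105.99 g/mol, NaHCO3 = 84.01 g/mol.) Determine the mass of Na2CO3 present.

0.3269 g

n(HCl) = 0.04787 × 0.1820 = 8.712 × 10^-3 mol
Let x = n(Na2CO3), y = n(NaHCO3).
Titrant: 2x + 1y = 8.712 × 10^-3;  mass: 105.99x + 84.01y = 0.5406
Solving, x = 3.084 × 10^-3 mol, y = 2.544 × 10^-3 mol
mass of Na2CO3 = 3.084 × 10^-3 × 105.99 = 0.3269 g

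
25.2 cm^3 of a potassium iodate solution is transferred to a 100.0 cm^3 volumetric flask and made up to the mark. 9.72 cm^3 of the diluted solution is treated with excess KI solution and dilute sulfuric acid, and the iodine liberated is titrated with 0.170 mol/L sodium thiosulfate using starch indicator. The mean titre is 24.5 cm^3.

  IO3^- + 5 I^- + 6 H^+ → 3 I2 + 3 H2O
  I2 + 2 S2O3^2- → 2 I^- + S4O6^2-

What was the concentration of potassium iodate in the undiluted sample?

n(S2O3^2-) = 0.0245 × 0.170 = 4.17 × 10^-3 mol
n(I2) = n(S2O3^2-)/2 = 2.08 × 10^-3 mol
From the 1:3 ratio, n(IO3^-) in the aliquot = 1/3 × 2.08 × 10^-3 = 6.94 × 10^-4 mol
[IO3^-]_dilute = 6.94 × 10^-4 / 0.00972 = 0.0714 mol/L
[IO3^-]_original = 0.0714 × 100.0/25.2 = 0.283 mol/L

0.283 mol/L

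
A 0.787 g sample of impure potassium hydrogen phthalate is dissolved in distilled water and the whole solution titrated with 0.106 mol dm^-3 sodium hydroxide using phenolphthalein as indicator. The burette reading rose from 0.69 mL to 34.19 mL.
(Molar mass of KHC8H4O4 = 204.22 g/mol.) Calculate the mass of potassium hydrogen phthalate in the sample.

KHC8H4O4 + NaOH → KNaC8H4O4 + H2O
n(NaOH) = 0.0335 L × 0.106 mol/L = 3.55 × 10^-3 mol
n(KHC8H4O4) = 3.55 × 10^-3 mol (1:1 ratio)
mass of KHC8H4O4 = 3.55 × 10^-3 × 204.22 g/mol = 0.725 g

0.725 g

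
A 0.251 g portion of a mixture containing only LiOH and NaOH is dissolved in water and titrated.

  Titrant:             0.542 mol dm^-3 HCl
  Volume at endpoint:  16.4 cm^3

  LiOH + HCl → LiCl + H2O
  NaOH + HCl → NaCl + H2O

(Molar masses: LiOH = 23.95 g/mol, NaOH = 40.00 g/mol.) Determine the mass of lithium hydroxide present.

0.156 g

n(HCl) = 0.0164 × 0.542 = 8.89 × 10^-3 mol
Let x = n(LiOH), y = n(NaOH).
Titrant: 1x + 1y = 8.89 × 10^-3;  mass: 23.95x + 40.00y = 0.251
Solving, x = 6.51 × 10^-3 mol, y = 2.37 × 10^-3 mol
mass of LiOH = 6.51 × 10^-3 × 23.95 = 0.156 g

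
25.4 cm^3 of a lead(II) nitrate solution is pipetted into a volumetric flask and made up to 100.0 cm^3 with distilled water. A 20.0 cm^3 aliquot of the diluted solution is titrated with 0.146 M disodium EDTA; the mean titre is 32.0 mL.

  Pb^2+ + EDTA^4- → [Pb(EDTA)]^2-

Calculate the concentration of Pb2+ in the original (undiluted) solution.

n(EDTA) = 0.0320 × 0.146 = 4.67 × 10^-3 mol
n(Pb2+) in the aliquot = 4.67 × 10^-3 mol (1:1 ratio)
[Pb2+]_dilute = 4.67 × 10^-3 / 0.0200 = 0.234 mol/L
Dilution factor = 100.0 / 25.4 = 3.937
[Pb2+]_stock = 0.234 × 3.937 = 0.920 mol/L

0.920 M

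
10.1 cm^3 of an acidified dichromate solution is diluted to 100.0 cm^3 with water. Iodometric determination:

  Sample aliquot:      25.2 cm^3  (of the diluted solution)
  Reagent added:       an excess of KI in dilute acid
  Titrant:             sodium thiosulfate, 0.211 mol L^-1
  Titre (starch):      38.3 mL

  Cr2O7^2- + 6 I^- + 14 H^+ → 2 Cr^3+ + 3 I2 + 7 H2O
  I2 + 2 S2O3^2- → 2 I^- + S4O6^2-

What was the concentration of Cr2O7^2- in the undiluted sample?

n(S2O3^2-) = 0.0383 × 0.211 = 8.08 × 10^-3 mol
n(I2) = n(S2O3^2-)/2 = 4.04 × 10^-3 mol
From the 1:3 ratio, n(Cr2O7^2-) in the aliquot = 1/3 × 4.04 × 10^-3 = 1.35 × 10^-3 mol
[Cr2O7^2-]_dilute = 1.35 × 10^-3 / 0.0252 = 0.0534 mol/L
[Cr2O7^2-]_original = 0.0534 × 100.0/10.1 = 0.529 mol/L

0.529 mol/L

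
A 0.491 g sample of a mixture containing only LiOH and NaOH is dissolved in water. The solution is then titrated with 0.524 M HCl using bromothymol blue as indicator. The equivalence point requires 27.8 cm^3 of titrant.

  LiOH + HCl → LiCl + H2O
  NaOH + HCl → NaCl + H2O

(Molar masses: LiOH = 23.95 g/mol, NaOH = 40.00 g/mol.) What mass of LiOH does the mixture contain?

n(HCl) = 0.0278 × 0.524 = 0.0146 mol
Let x = n(LiOH), y = n(NaOH).
Titrant: 1x + 1y = 0.0146;  mass: 23.95x + 40.00y = 0.491
Solving, x = 5.71 × 10^-3 mol, y = 8.85 × 10^-3 mol
mass of LiOH = 5.71 × 10^-3 × 23.95 = 0.137 g

0.137 g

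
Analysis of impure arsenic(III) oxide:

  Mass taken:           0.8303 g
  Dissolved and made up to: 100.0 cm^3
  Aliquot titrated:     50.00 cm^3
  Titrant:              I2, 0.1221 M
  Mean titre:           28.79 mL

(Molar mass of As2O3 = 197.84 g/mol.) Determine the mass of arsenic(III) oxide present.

0.6955 g

As2O3 + 2 I2 + 2 H2O → As2O5 + 4 HI
n(I2) per titration = 0.02879 × 0.1221 = 3.515 × 10^-3 mol
From the 1:2 ratio, n(As2O3) in each aliquot = 1/2 × 3.515 × 10^-3 = 1.758 × 10^-3 mol
n(As2O3) in the whole flask = 1.758 × 10^-3 × 100.0/50.00 = 3.515 × 10^-3 mol
mass of As2O3 = 3.515 × 10^-3 × 197.84 = 0.6955 g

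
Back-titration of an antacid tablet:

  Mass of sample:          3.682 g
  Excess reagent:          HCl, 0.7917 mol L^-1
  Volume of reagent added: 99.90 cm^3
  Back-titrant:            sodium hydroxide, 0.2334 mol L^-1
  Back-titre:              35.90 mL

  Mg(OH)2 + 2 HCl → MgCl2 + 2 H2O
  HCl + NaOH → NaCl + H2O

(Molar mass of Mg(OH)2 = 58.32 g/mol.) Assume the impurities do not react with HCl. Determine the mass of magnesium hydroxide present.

2.062 g

n(HCl) added = 0.09990 × 0.7917 = 0.07909 mol
n(NaOH) used in back-titration = 0.03590 × 0.2334 = 8.379 × 10^-3 mol
n(HCl) left over = 8.379 × 10^-3 mol (1:1 ratio)
n(HCl) consumed by analyte = 0.07909 − 8.379 × 10^-3 = 0.07071 mol
From the 1:2 ratio, n(Mg(OH)2) = 1/2 × 0.07071 = 0.03536 mol
mass of Mg(OH)2 = 0.03536 × 58.32 = 2.062 g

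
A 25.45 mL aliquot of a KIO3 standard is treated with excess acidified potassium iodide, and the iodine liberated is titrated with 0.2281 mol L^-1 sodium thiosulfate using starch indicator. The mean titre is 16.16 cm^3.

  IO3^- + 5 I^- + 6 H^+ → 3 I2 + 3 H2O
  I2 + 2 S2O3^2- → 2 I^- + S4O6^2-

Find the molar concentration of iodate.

0.02414 mol/L

n(S2O3^2-) = 0.01616 × 0.2281 = 3.686 × 10^-3 mol
n(I2) = n(S2O3^2-)/2 = 1.843 × 10^-3 mol
From the 1:3 ratio, n(IO3^-) in the aliquot = 1/3 × 1.843 × 10^-3 = 6.143 × 10^-4 mol
[IO3^-] = 6.143 × 10^-4 / 0.02545 = 0.02414 mol/L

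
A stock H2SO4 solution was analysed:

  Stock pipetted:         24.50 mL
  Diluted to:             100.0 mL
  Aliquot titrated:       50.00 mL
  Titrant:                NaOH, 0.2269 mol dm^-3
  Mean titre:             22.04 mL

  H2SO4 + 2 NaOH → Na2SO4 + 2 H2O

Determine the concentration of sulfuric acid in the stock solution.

0.2041 mol/L

n(NaOH) = 0.02204 × 0.2269 = 5.001 × 10^-3 mol
From the 1:2 ratio, n(H2SO4) in the aliquot = 1/2 × 5.001 × 10^-3 = 2.500 × 10^-3 mol
[H2SO4]_dilute = 2.500 × 10^-3 / 0.05000 = 0.05001 mol/L
Dilution factor = 100.0 / 24.50 = 4.082
[H2SO4]_stock = 0.05001 × 4.082 = 0.2041 mol/L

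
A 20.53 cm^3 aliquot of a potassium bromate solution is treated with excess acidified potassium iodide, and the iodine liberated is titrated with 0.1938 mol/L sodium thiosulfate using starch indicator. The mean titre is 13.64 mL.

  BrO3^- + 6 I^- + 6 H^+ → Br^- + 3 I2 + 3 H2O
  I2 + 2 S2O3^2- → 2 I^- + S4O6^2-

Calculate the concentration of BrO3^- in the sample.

0.02146 mol/L

n(S2O3^2-) = 0.01364 × 0.1938 = 2.643 × 10^-3 mol
n(I2) = n(S2O3^2-)/2 = 1.322 × 10^-3 mol
From the 1:3 ratio, n(BrO3^-) in the aliquot = 1/3 × 1.322 × 10^-3 = 4.406 × 10^-4 mol
[BrO3^-] = 4.406 × 10^-4 / 0.02053 = 0.02146 mol/L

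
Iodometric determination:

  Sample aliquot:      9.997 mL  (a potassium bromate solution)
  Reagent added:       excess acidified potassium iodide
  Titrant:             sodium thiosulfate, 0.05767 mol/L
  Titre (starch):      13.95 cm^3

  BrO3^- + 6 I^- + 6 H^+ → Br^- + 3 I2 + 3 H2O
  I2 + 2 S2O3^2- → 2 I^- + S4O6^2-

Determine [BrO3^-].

n(S2O3^2-) = 0.01395 × 0.05767 = 8.045 × 10^-4 mol
n(I2) = n(S2O3^2-)/2 = 4.022 × 10^-4 mol
From the 1:3 ratio, n(BrO3^-) in the aliquot = 1/3 × 4.022 × 10^-4 = 1.341 × 10^-4 mol
[BrO3^-] = 1.341 × 10^-4 / 0.009997 = 0.01341 mol/L

0.01341 mol/L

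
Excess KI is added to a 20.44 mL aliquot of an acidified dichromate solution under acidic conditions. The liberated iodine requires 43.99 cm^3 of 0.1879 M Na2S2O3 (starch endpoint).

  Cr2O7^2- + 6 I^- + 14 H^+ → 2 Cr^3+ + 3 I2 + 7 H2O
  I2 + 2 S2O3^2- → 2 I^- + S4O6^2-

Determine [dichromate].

n(S2O3^2-) = 0.04399 × 0.1879 = 8.266 × 10^-3 mol
n(I2) = n(S2O3^2-)/2 = 4.133 × 10^-3 mol
From the 1:3 ratio, n(Cr2O7^2-) in the aliquot = 1/3 × 4.133 × 10^-3 = 1.378 × 10^-3 mol
[Cr2O7^2-] = 1.378 × 10^-3 / 0.02044 = 0.06740 mol/L

0.06740 M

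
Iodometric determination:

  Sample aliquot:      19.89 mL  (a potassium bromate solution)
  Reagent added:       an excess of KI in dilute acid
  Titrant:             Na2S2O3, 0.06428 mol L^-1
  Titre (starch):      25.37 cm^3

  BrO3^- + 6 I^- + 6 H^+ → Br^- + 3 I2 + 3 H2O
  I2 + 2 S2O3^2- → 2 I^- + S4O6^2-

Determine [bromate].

0.01367 mol/L

n(S2O3^2-) = 0.02537 × 0.06428 = 1.631 × 10^-3 mol
n(I2) = n(S2O3^2-)/2 = 8.154 × 10^-4 mol
From the 1:3 ratio, n(BrO3^-) in the aliquot = 1/3 × 8.154 × 10^-4 = 2.718 × 10^-4 mol
[BrO3^-] = 2.718 × 10^-4 / 0.01989 = 0.01367 mol/L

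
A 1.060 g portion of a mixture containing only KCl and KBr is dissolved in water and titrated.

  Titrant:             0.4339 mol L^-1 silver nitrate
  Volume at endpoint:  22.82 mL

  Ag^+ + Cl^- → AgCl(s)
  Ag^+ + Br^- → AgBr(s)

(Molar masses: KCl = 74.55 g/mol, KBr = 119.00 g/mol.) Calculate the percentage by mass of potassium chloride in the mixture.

18.72 %

n(AgNO3) = 0.02282 × 0.4339 = 9.902 × 10^-3 mol
Let x = n(KCl), y = n(KBr).
Titrant: 1x + 1y = 9.902 × 10^-3;  mass: 74.55x + 119.00y = 1.060
Solving, x = 2.661 × 10^-3 mol, y = 7.240 × 10^-3 mol
mass of KCl = 2.661 × 10^-3 × 74.55 = 0.1984 g
% KCl = 0.1984 / 1.060 × 100 = 18.72 %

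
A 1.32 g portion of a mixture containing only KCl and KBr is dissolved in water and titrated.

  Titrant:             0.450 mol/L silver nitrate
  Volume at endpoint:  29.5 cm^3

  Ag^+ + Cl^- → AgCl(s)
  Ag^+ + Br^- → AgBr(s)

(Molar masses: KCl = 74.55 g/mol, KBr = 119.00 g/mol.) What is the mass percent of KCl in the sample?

33.0 %

n(AgNO3) = 0.0295 × 0.450 = 0.0133 mol
Let x = n(KCl), y = n(KBr).
Titrant: 1x + 1y = 0.0133;  mass: 74.55x + 119.00y = 1.32
Solving, x = 5.84 × 10^-3 mol, y = 7.43 × 10^-3 mol
mass of KCl = 5.84 × 10^-3 × 74.55 = 0.436 g
% KCl = 0.436 / 1.32 × 100 = 33.0 %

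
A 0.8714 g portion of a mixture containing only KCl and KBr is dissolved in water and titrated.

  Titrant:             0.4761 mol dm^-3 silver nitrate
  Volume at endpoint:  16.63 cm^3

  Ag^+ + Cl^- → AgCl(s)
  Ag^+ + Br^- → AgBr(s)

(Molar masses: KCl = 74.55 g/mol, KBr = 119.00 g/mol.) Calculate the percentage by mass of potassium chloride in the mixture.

13.62 %

n(AgNO3) = 0.01663 × 0.4761 = 7.918 × 10^-3 mol
Let x = n(KCl), y = n(KBr).
Titrant: 1x + 1y = 7.918 × 10^-3;  mass: 74.55x + 119.00y = 0.8714
Solving, x = 1.593 × 10^-3 mol, y = 6.325 × 10^-3 mol
mass of KCl = 1.593 × 10^-3 × 74.55 = 0.1187 g
% KCl = 0.1187 / 0.8714 × 100 = 13.62 %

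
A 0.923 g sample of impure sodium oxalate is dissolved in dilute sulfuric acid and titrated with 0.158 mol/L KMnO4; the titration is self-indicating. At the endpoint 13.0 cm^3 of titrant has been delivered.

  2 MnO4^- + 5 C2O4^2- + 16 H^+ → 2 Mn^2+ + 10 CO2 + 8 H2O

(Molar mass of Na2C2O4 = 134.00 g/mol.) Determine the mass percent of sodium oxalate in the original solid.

n(KMnO4) = 0.0130 L × 0.158 mol/L = 2.05 × 10^-3 mol
From the 5:2 ratio, n(Na2C2O4) = 5/2 × 2.05 × 10^-3 = 5.13 × 10^-3 mol
mass of Na2C2O4 = 5.13 × 10^-3 × 134.00 g/mol = 0.688 g
% Na2C2O4 = 0.688 / 0.923 × 100 = 74.5 %

74.5 %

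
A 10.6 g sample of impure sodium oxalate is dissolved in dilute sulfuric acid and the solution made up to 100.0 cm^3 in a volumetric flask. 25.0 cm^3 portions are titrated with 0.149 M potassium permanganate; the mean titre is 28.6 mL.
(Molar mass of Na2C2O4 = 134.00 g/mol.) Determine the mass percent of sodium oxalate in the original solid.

2 MnO4^- + 5 C2O4^2- + 16 H^+ → 2 Mn^2+ + 10 CO2 + 8 H2O
n(KMnO4) per titration = 0.0286 × 0.149 = 4.26 × 10^-3 mol
From the 5:2 ratio, n(Na2C2O4) in each aliquot = 5/2 × 4.26 × 10^-3 = 0.0107 mol
n(Na2C2O4) in the whole flask = 0.0107 × 100.0/25.0 = 0.0426 mol
mass of Na2C2O4 = 0.0426 × 134.00 = 5.71 g
% Na2C2O4 = 5.71 / 10.6 × 100 = 53.9 %

53.9 %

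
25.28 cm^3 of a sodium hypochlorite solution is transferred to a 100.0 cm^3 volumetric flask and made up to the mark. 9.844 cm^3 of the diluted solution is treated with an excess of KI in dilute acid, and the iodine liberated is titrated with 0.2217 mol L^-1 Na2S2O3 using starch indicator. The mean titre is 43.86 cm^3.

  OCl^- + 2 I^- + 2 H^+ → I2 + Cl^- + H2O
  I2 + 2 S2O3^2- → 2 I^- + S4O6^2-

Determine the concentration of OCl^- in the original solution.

n(S2O3^2-) = 0.04386 × 0.2217 = 9.724 × 10^-3 mol
n(I2) = n(S2O3^2-)/2 = 4.862 × 10^-3 mol
n(OCl^-) in the aliquot = 4.862 × 10^-3 mol (1:1 ratio)
[OCl^-]_dilute = 4.862 × 10^-3 / 0.009844 = 0.4939 mol/L
[OCl^-]_original = 0.4939 × 100.0/25.28 = 1.954 mol/L

1.954 mol/L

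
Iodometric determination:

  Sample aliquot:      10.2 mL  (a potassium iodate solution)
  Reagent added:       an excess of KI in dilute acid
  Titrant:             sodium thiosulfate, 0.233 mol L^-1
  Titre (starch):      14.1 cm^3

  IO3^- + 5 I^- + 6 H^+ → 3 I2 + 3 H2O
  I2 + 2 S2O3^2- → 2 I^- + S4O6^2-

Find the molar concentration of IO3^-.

n(S2O3^2-) = 0.0141 × 0.233 = 3.29 × 10^-3 mol
n(I2) = n(S2O3^2-)/2 = 1.64 × 10^-3 mol
From the 1:3 ratio, n(IO3^-) in the aliquot = 1/3 × 1.64 × 10^-3 = 5.48 × 10^-4 mol
[IO3^-] = 5.48 × 10^-4 / 0.0102 = 0.0537 mol/L

0.0537 mol/L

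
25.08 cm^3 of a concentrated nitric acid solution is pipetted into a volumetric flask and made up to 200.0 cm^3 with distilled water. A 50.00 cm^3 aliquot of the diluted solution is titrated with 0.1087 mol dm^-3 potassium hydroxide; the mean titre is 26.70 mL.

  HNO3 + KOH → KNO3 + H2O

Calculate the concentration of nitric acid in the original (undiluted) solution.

0.4629 mol/L

n(KOH) = 0.02670 × 0.1087 = 2.902 × 10^-3 mol
n(HNO3) in the aliquot = 2.902 × 10^-3 mol (1:1 ratio)
[HNO3]_dilute = 2.902 × 10^-3 / 0.05000 = 0.05805 mol/L
Dilution factor = 200.0 / 25.08 = 7.974
[HNO3]_stock = 0.05805 × 7.974 = 0.4629 mol/L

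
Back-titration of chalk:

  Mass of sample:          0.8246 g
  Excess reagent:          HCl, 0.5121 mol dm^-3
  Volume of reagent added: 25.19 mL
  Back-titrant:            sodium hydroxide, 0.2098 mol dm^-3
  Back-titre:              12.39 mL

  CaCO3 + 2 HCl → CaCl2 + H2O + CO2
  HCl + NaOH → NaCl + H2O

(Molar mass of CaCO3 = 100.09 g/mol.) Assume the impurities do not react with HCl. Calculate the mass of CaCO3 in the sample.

n(HCl) added = 0.02519 × 0.5121 = 0.01290 mol
n(NaOH) used in back-titration = 0.01239 × 0.2098 = 2.599 × 10^-3 mol
n(HCl) left over = 2.599 × 10^-3 mol (1:1 ratio)
n(HCl) consumed by analyte = 0.01290 − 2.599 × 10^-3 = 0.01030 mol
From the 1:2 ratio, n(CaCO3) = 1/2 × 0.01030 = 5.150 × 10^-3 mol
mass of CaCO3 = 5.150 × 10^-3 × 100.09 = 0.5155 g

0.5155 g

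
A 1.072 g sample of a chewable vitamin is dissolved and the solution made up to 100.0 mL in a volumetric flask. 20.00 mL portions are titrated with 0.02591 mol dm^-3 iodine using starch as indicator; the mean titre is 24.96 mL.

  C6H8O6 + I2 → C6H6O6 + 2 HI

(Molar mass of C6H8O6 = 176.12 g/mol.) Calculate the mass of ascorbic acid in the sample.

n(I2) per titration = 0.02496 × 0.02591 = 6.467 × 10^-4 mol
n(C6H8O6) in each aliquot = 6.467 × 10^-4 mol (1:1 ratio)
n(C6H8O6) in the whole flask = 6.467 × 10^-4 × 100.0/20.00 = 3.234 × 10^-3 mol
mass of C6H8O6 = 3.234 × 10^-3 × 176.12 = 0.5695 g

0.5695 g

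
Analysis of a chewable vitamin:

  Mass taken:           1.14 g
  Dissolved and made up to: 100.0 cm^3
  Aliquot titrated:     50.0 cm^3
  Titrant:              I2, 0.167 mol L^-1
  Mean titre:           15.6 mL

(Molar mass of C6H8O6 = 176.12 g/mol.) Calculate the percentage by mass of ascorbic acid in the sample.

C6H8O6 + I2 → C6H6O6 + 2 HI
n(I2) per titration = 0.0156 × 0.167 = 2.61 × 10^-3 mol
n(C6H8O6) in each aliquot = 2.61 × 10^-3 mol (1:1 ratio)
n(C6H8O6) in the whole flask = 2.61 × 10^-3 × 100.0/50.0 = 5.21 × 10^-3 mol
mass of C6H8O6 = 5.21 × 10^-3 × 176.12 = 0.918 g
% C6H8O6 = 0.918 / 1.14 × 100 = 80.5 %

80.5 %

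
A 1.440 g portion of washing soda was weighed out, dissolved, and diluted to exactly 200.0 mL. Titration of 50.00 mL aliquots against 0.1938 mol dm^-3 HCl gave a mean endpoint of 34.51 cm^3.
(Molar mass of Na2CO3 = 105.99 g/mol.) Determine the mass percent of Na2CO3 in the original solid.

Na2CO3 + 2 HCl → 2 NaCl + H2O + CO2
n(HCl) per titration = 0.03451 × 0.1938 = 6.688 × 10^-3 mol
From the 1:2 ratio, n(Na2CO3) in each aliquot = 1/2 × 6.688 × 10^-3 = 3.344 × 10^-3 mol
n(Na2CO3) in the whole flask = 3.344 × 10^-3 × 200.0/50.00 = 0.01338 mol
mass of Na2CO3 = 0.01338 × 105.99 = 1.418 g
% Na2CO3 = 1.418 / 1.440 × 100 = 98.45 %

98.45 %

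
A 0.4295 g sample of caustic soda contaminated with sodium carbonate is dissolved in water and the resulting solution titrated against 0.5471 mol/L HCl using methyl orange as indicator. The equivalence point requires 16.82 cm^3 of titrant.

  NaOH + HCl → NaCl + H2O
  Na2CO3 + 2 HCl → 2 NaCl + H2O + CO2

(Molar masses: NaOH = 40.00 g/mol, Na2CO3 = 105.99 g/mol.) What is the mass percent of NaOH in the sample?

n(HCl) = 0.01682 × 0.5471 = 9.202 × 10^-3 mol
Let x = n(NaOH), y = n(Na2CO3).
Titrant: 1x + 2y = 9.202 × 10^-3;  mass: 40.00x + 105.99y = 0.4295
Solving, x = 4.476 × 10^-3 mol, y = 2.363 × 10^-3 mol
mass of NaOH = 4.476 × 10^-3 × 40.00 = 0.1791 g
% NaOH = 0.1791 / 0.4295 × 100 = 41.69 %

41.69 %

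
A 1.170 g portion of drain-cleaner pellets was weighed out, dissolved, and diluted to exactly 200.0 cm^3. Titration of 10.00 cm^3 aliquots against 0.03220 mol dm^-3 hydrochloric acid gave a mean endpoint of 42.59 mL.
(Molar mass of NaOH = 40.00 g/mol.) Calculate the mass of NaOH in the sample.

1.097 g

NaOH + HCl → NaCl + H2O
n(HCl) per titration = 0.04259 × 0.03220 = 1.371 × 10^-3 mol
n(NaOH) in each aliquot = 1.371 × 10^-3 mol (1:1 ratio)
n(NaOH) in the whole flask = 1.371 × 10^-3 × 200.0/10.00 = 0.02743 mol
mass of NaOH = 0.02743 × 40.00 = 1.097 g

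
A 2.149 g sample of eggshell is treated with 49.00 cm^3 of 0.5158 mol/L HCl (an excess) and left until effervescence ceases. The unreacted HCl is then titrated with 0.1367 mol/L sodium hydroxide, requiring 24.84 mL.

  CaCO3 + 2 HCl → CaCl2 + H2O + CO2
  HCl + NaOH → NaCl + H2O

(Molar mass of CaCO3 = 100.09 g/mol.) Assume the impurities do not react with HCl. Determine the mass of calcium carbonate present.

n(HCl) added = 0.04900 × 0.5158 = 0.02527 mol
n(NaOH) used in back-titration = 0.02484 × 0.1367 = 3.396 × 10^-3 mol
n(HCl) left over = 3.396 × 10^-3 mol (1:1 ratio)
n(HCl) consumed by analyte = 0.02527 − 3.396 × 10^-3 = 0.02188 mol
From the 1:2 ratio, n(CaCO3) = 1/2 × 0.02188 = 0.01094 mol
mass of CaCO3 = 0.01094 × 100.09 = 1.095 g

1.095 g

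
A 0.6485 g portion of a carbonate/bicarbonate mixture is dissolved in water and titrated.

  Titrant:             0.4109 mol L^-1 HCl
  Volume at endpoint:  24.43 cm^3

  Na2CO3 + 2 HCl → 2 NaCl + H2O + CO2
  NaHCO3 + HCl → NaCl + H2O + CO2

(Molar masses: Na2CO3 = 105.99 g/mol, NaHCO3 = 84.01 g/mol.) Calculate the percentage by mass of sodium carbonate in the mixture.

n(HCl) = 0.02443 × 0.4109 = 0.01004 mol
Let x = n(Na2CO3), y = n(NaHCO3).
Titrant: 2x + 1y = 0.01004;  mass: 105.99x + 84.01y = 0.6485
Solving, x = 3.141 × 10^-3 mol, y = 3.757 × 10^-3 mol
mass of Na2CO3 = 3.141 × 10^-3 × 105.99 = 0.3329 g
% Na2CO3 = 0.3329 / 0.6485 × 100 = 51.33 %

51.33 %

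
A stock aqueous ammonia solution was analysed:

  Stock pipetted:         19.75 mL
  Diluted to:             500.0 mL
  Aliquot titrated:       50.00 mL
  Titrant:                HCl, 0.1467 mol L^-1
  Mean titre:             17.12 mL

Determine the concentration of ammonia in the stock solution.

NH3 + HCl → NH4Cl
n(HCl) = 0.01712 × 0.1467 = 2.512 × 10^-3 mol
n(NH3) in the aliquot = 2.512 × 10^-3 mol (1:1 ratio)
[NH3]_dilute = 2.512 × 10^-3 / 0.05000 = 0.05023 mol/L
Dilution factor = 500.0 / 19.75 = 25.32
[NH3]_stock = 0.05023 × 25.32 = 1.272 mol/L

1.272 mol/L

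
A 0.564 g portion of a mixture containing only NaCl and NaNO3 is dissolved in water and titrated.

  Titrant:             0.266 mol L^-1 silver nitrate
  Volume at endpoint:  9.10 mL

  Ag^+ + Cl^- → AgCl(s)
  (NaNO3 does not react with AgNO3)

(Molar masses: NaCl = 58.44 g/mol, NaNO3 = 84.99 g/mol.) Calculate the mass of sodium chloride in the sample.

n(AgNO3) = 0.00910 × 0.266 = 2.42 × 10^-3 mol
Let x = n(NaCl), y = n(NaNO3).
Titrant: 1x = 2.42 × 10^-3;  mass: 58.44x + 84.99y = 0.564
Solving, x = 2.42 × 10^-3 mol, y = 4.97 × 10^-3 mol
mass of NaCl = 2.42 × 10^-3 × 58.44 = 0.141 g

0.141 g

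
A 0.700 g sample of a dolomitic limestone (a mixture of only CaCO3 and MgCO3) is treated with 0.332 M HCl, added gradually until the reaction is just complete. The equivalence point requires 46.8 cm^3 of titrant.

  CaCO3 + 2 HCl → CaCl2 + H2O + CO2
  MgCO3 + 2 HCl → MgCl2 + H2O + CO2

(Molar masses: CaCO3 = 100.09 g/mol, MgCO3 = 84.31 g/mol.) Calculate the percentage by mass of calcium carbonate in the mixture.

40.8 %

n(HCl) = 0.0468 × 0.332 = 0.0155 mol
Let x = n(CaCO3), y = n(MgCO3).
Titrant: 2x + 2y = 0.0155;  mass: 100.09x + 84.31y = 0.700
Solving, x = 2.85 × 10^-3 mol, y = 4.92 × 10^-3 mol
mass of CaCO3 = 2.85 × 10^-3 × 100.09 = 0.286 g
% CaCO3 = 0.286 / 0.700 × 100 = 40.8 %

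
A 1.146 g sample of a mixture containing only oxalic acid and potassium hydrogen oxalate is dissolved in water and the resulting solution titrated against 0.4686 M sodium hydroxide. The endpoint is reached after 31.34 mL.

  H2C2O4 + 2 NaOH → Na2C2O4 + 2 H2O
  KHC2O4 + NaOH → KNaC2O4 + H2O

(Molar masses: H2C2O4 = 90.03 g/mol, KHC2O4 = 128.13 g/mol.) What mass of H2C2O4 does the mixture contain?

0.3985 g

n(NaOH) = 0.03134 × 0.4686 = 0.01469 mol
Let x = n(H2C2O4), y = n(KHC2O4).
Titrant: 2x + 1y = 0.01469;  mass: 90.03x + 128.13y = 1.146
Solving, x = 4.426 × 10^-3 mol, y = 5.834 × 10^-3 mol
mass of H2C2O4 = 4.426 × 10^-3 × 90.03 = 0.3985 g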